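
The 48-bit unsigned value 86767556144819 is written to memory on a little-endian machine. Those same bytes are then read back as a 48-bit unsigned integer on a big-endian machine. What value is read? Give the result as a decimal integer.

86767556144819 in 48-bit hexadecimal is 0x4EEA255CAEB3.
Stored little-endian, the bytes at ascending addresses are B3 AE 5C 25 EA 4E.
Read back as big-endian, the last byte is least significant, giving 0xB3AE5C25EA4E.
0xB3AE5C25EA4E = 197561451670094.

197561451670094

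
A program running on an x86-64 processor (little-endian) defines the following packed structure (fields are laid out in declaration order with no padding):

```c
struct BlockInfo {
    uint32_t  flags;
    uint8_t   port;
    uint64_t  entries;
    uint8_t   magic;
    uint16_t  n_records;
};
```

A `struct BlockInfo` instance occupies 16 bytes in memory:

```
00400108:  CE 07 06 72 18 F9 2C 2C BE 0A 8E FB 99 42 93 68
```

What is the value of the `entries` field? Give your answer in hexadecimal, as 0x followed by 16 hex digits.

`entries` follows `flags` (4 B), `port` (1 B), so it starts at offset 4 + 1 = 5 and occupies 8 bytes.
Bytes at offsets 5..12: F9 2C 2C BE 0A 8E FB 99.
Little-endian: lowest address holds the least-significant byte.
Reassemble most-significant byte first: 99 FB 8E 0A BE 2C 2C F9 → 0x99FB8E0ABE2C2CF9.

0x99FB8E0ABE2C2CF9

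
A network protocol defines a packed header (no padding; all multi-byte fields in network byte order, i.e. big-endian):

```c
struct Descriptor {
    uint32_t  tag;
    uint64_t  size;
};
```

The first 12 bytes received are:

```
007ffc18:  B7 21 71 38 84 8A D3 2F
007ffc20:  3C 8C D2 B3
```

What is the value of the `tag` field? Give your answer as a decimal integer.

`tag` is the first field, at byte offset 0, occupying 4 bytes.
Bytes at offsets 0..3: B7 21 71 38.
Big-endian: lowest address holds the most-significant byte.
The bytes are already most-significant first: 0xB7217138.
0xB7217138 = 3072422200.

3072422200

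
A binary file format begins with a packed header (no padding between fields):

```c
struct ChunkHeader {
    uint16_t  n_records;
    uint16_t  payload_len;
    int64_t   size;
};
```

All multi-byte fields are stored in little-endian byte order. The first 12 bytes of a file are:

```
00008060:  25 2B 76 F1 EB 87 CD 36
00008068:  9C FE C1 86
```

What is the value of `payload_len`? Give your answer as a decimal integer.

61814

`payload_len` follows `n_records` (2 bytes), so it starts at byte offset 2 and occupies 2 bytes.
Bytes at offsets 2..3: 76 F1.
Little-endian stores the least-significant byte at the lowest address.
Reassemble most-significant byte first: F1 76 → 0xF176.
0xF176 = 61814.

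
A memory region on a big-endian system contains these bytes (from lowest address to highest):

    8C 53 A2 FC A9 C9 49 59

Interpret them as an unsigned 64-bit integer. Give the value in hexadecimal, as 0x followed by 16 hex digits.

In big-endian order the high byte comes first in memory.
The bytes are already most-significant first: 0x8C53A2FCA9C94959.

0x8C53A2FCA9C94959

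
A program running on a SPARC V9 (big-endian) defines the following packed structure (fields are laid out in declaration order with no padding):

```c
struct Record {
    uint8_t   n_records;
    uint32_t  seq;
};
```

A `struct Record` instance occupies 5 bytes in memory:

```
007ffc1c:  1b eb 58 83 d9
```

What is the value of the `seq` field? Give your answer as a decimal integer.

3948446681

`seq` follows `n_records` (1 byte), so it starts at byte offset 1 and occupies 4 bytes.
Bytes at offsets 1..4: EB 58 83 D9.
In big-endian order the high byte comes first in memory.
The bytes are already most-significant first: 0xEB5883D9.
0xEB5883D9 = 3948446681.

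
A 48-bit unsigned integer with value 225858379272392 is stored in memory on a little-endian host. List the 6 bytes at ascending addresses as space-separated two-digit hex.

C8 50 77 C0 6A CD

225858379272392 in hexadecimal, padded to 48 bits, is 0xCD6AC07750C8.
Split into bytes (most-significant first): CD 6A C0 77 50 C8.
In little-endian order the low byte comes first in memory.
So at ascending addresses the bytes are C8 50 77 C0 6A CD.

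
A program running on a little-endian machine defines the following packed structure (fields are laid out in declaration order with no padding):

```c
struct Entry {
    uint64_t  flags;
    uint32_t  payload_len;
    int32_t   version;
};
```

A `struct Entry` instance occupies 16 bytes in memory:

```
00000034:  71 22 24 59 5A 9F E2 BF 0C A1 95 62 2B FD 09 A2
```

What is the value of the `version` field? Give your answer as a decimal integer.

`version` follows `flags` (8 B), `payload_len` (4 B), so it starts at offset 8 + 4 = 12 and occupies 4 bytes.
Bytes at offsets 12..15: 2B FD 09 A2.
In little-endian order the low byte comes first in memory.
Reassemble most-significant byte first: A2 09 FD 2B → 0xA209FD2B.
Top bit is set, so as a signed 32-bit value this is 0xA209FD2B − 2^32 = -1576403669.

-1576403669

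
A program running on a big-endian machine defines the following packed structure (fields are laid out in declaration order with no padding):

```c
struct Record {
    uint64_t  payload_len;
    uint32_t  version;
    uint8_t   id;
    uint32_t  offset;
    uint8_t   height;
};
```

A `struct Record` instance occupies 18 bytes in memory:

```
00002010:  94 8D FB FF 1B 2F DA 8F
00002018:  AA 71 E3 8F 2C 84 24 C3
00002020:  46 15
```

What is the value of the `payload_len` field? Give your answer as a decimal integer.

10704488962420890255

`payload_len` is the first field, at byte offset 0, occupying 8 bytes.
Bytes at offsets 0..7: 94 8D FB FF 1B 2F DA 8F.
In big-endian order the high byte comes first in memory.
The bytes are already most-significant first: 0x948DFBFF1B2FDA8F.
0x948DFBFF1B2FDA8F = 10704488962420890255.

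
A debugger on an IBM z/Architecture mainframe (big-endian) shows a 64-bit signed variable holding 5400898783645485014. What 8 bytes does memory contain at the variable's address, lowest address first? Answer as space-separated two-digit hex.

4A F3 D8 D4 1B 07 47 D6

5400898783645485014 in hexadecimal, padded to 64 bits, is 0x4AF3D8D41B0747D6.
Split into bytes (most-significant first): 4A F3 D8 D4 1B 07 47 D6.
Big-endian: lowest address holds the most-significant byte.
So the memory order matches the most-significant-first order: 4A F3 D8 D4 1B 07 47 D6.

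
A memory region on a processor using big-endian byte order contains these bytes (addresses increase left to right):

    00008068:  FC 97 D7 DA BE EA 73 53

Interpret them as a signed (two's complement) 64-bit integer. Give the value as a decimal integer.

-245490320162524333

Big-endian stores the most-significant byte at the lowest address.
The bytes are already most-significant first: 0xFC97D7DABEEA7353.
Top bit is set, so as a signed 64-bit value this is 0xFC97D7DABEEA7353 − 2^64 = -245490320162524333.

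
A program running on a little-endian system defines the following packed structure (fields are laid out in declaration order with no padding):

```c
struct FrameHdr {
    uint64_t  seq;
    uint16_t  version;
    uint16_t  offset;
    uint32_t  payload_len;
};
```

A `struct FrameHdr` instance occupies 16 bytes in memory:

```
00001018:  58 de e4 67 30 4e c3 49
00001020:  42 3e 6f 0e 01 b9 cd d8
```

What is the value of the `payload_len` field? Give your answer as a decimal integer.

3637360897

`payload_len` follows `seq` (8 B), `version` (2 B), `offset` (2 B), so it starts at offset 8 + 2 + 2 = 12 and occupies 4 bytes.
Bytes at offsets 12..15: 01 B9 CD D8.
Little-endian stores the least-significant byte at the lowest address.
Reassemble most-significant byte first: D8 CD B9 01 → 0xD8CDB901.
0xD8CDB901 = 3637360897.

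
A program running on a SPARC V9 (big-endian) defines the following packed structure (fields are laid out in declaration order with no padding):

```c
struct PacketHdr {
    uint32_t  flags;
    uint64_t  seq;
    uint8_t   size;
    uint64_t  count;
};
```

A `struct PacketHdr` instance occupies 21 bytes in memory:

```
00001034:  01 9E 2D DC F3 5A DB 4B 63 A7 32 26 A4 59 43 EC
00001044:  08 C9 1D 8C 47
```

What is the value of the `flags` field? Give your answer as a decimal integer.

`flags` is the first field, at byte offset 0, occupying 4 bytes.
Bytes at offsets 0..3: 01 9E 2D DC.
Big-endian stores the most-significant byte at the lowest address.
The bytes are already most-significant first: 0x019E2DDC.
0x019E2DDC = 27143644.

27143644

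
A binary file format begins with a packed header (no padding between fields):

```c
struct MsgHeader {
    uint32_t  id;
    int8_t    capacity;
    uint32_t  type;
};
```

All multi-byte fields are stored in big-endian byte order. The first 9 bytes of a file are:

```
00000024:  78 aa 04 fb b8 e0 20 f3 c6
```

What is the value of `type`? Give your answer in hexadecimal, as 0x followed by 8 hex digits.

`type` follows `id` (4 B), `capacity` (1 B), so it starts at offset 4 + 1 = 5 and occupies 4 bytes.
Bytes at offsets 5..8: E0 20 F3 C6.
In big-endian order the high byte comes first in memory.
The bytes are already most-significant first: 0xE020F3C6.

0xE020F3C6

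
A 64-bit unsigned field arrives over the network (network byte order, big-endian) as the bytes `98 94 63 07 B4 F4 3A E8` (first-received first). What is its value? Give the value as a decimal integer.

Big-endian stores the most-significant byte at the lowest address.
The bytes are already most-significant first: 0x98946307B4F43AE8.
0x98946307B4F43AE8 = 10994521475070049000.

10994521475070049000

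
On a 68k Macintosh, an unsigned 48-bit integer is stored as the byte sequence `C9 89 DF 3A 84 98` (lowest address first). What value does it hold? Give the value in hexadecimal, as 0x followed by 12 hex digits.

Big-endian: lowest address holds the most-significant byte.
The bytes are already most-significant first: 0xC989DF3A8498.

0xC989DF3A8498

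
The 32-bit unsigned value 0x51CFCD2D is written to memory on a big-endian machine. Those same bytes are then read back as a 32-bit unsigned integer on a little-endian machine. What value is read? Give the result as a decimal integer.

768462673

Stored big-endian, the bytes at ascending addresses are 51 CF CD 2D.
Read back as little-endian, the first byte is least significant, giving 0x2DCDCF51.
0x2DCDCF51 = 768462673.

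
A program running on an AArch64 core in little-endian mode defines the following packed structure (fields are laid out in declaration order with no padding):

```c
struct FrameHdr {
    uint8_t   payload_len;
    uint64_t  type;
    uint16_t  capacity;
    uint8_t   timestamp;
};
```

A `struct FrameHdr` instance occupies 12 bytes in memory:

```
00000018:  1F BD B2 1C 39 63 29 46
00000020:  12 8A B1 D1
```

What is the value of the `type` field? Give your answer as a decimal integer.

1316785447189131965

`type` follows `payload_len` (1 byte), so it starts at byte offset 1 and occupies 8 bytes.
Bytes at offsets 1..8: BD B2 1C 39 63 29 46 12.
In little-endian order the low byte comes first in memory.
Reassemble most-significant byte first: 12 46 29 63 39 1C B2 BD → 0x12462963391CB2BD.
0x12462963391CB2BD = 1316785447189131965.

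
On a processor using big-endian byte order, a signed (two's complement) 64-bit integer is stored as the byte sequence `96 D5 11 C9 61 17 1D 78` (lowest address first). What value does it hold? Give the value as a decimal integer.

In big-endian order the high byte comes first in memory.
The bytes are already most-significant first: 0x96D511C961171D78.
Top bit is set, so as a signed 64-bit value this is 0x96D511C961171D78 − 2^64 = -7578131241365987976.

-7578131241365987976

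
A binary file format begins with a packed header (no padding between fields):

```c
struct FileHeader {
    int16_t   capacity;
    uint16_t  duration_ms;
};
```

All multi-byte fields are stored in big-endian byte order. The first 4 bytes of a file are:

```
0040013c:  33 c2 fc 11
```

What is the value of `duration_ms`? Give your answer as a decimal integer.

`duration_ms` follows `capacity` (2 bytes), so it starts at byte offset 2 and occupies 2 bytes.
Bytes at offsets 2..3: FC 11.
Big-endian: lowest address holds the most-significant byte.
The bytes are already most-significant first: 0xFC11.
0xFC11 = 64529.

64529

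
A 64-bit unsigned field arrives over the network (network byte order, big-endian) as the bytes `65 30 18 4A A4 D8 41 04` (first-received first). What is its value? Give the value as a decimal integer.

7291354505585115396

Big-endian stores the most-significant byte at the lowest address.
The bytes are already most-significant first: 0x6530184AA4D84104.
0x6530184AA4D84104 = 7291354505585115396.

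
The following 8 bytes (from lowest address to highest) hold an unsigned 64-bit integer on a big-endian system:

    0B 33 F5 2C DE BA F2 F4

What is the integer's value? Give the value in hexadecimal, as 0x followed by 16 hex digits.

0x0B33F52CDEBAF2F4

Big-endian: lowest address holds the most-significant byte.
The bytes are already most-significant first: 0x0B33F52CDEBAF2F4.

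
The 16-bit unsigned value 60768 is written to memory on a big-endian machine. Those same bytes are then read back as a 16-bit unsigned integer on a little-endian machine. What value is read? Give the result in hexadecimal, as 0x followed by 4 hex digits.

0x60ED

60768 in 16-bit hexadecimal is 0xED60.
Stored big-endian, the bytes at ascending addresses are ED 60.
Read back as little-endian, the first byte is least significant, giving 0x60ED.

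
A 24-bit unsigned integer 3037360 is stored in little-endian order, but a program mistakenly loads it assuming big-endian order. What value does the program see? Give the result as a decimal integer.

11556910

3037360 in 24-bit hexadecimal is 0x2E58B0.
Stored little-endian, the bytes at ascending addresses are B0 58 2E.
Read back as big-endian, the last byte is least significant, giving 0xB0582E.
0xB0582E = 11556910.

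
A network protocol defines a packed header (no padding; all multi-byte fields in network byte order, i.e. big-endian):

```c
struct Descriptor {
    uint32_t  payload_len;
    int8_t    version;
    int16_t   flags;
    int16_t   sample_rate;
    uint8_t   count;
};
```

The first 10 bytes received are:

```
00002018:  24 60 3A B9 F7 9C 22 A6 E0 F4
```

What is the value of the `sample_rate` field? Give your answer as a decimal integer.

`sample_rate` follows `payload_len` (4 B), `version` (1 B), `flags` (2 B), so it starts at offset 4 + 1 + 2 = 7 and occupies 2 bytes.
Bytes at offsets 7..8: A6 E0.
Big-endian: lowest address holds the most-significant byte.
The bytes are already most-significant first: 0xA6E0.
Top bit is set, so as a signed 16-bit value this is 0xA6E0 − 2^16 = -22816.

-22816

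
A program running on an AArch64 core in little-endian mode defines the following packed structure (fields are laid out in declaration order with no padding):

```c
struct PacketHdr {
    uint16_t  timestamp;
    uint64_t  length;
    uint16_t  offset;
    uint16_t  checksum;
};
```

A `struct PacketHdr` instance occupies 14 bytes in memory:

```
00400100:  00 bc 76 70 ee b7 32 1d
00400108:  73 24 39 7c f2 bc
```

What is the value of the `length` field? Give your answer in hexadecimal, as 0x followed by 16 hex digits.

0x24731D32B7EE7076

`length` follows `timestamp` (2 bytes), so it starts at byte offset 2 and occupies 8 bytes.
Bytes at offsets 2..9: 76 70 EE B7 32 1D 73 24.
Little-endian: lowest address holds the least-significant byte.
Reassemble most-significant byte first: 24 73 1D 32 B7 EE 70 76 → 0x24731D32B7EE7076.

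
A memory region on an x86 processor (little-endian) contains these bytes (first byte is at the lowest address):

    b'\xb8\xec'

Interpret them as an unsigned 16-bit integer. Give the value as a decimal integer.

60600

Little-endian stores the least-significant byte at the lowest address.
Reassemble most-significant byte first: EC B8 → 0xECB8.
0xECB8 = 60600.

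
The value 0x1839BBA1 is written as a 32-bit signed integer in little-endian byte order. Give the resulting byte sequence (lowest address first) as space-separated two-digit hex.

Split into bytes (most-significant first): 18 39 BB A1.
Little-endian stores the least-significant byte at the lowest address.
So at ascending addresses the bytes are A1 BB 39 18.

A1 BB 39 18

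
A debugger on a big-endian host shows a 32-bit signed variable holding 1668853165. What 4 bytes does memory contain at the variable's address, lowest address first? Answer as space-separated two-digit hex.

1668853165 in hexadecimal, padded to 32 bits, is 0x6378ADAD.
Split into bytes (most-significant first): 63 78 AD AD.
Big-endian stores the most-significant byte at the lowest address.
So the memory order matches the most-significant-first order: 63 78 AD AD.

63 78 AD AD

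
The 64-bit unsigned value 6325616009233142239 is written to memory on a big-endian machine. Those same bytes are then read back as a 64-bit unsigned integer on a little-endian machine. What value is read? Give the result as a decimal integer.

16109901361689839959

6325616009233142239 in 64-bit hexadecimal is 0x57C91A3EEFDD91DF.
Stored big-endian, the bytes at ascending addresses are 57 C9 1A 3E EF DD 91 DF.
Read back as little-endian, the first byte is least significant, giving 0xDF91DDEF3E1AC957.
0xDF91DDEF3E1AC957 = 16109901361689839959.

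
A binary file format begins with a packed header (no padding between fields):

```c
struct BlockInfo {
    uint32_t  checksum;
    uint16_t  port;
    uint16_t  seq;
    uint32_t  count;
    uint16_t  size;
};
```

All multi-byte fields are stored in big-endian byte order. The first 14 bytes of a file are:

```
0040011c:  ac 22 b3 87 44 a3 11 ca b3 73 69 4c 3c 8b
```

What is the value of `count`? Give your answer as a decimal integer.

`count` follows `checksum` (4 B), `port` (2 B), `seq` (2 B), so it starts at offset 4 + 2 + 2 = 8 and occupies 4 bytes.
Bytes at offsets 8..11: B3 73 69 4C.
Big-endian stores the most-significant byte at the lowest address.
The bytes are already most-significant first: 0xB373694C.
0xB373694C = 3010685260.

3010685260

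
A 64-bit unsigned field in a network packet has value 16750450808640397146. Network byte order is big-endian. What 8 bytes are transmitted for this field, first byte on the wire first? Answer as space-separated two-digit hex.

16750450808640397146 in hexadecimal, padded to 64 bits, is 0xE8758E4344AA5F5A.
Split into bytes (most-significant first): E8 75 8E 43 44 AA 5F 5A.
Big-endian: lowest address holds the most-significant byte.
So the memory order matches the most-significant-first order: E8 75 8E 43 44 AA 5F 5A.

E8 75 8E 43 44 AA 5F 5A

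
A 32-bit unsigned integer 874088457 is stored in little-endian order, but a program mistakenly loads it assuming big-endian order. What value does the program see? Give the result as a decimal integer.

159914292

874088457 in 32-bit hexadecimal is 0x34198809.
Stored little-endian, the bytes at ascending addresses are 09 88 19 34.
Read back as big-endian, the last byte is least significant, giving 0x09881934.
0x09881934 = 159914292.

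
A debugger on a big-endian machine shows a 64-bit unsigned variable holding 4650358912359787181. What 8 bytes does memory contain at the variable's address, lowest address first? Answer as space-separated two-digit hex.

4650358912359787181 in hexadecimal, padded to 64 bits, is 0x408964CAC946EAAD.
Split into bytes (most-significant first): 40 89 64 CA C9 46 EA AD.
In big-endian order the high byte comes first in memory.
So the memory order matches the most-significant-first order: 40 89 64 CA C9 46 EA AD.

40 89 64 CA C9 46 EA AD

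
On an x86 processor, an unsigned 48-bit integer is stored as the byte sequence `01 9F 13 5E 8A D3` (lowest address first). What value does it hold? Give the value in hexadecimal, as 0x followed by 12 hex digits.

Little-endian: lowest address holds the least-significant byte.
Reassemble most-significant byte first: D3 8A 5E 13 9F 01 → 0xD38A5E139F01.

0xD38A5E139F01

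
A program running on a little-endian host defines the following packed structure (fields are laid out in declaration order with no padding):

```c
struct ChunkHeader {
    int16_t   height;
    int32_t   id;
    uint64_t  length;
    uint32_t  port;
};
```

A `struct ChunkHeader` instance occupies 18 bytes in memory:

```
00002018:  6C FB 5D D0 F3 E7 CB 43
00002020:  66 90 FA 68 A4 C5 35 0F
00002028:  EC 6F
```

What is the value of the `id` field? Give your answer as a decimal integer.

`id` follows `height` (2 bytes), so it starts at byte offset 2 and occupies 4 bytes.
Bytes at offsets 2..5: 5D D0 F3 E7.
In little-endian order the low byte comes first in memory.
Reassemble most-significant byte first: E7 F3 D0 5D → 0xE7F3D05D.
Top bit is set, so as a signed 32-bit value this is 0xE7F3D05D − 2^32 = -403451811.

-403451811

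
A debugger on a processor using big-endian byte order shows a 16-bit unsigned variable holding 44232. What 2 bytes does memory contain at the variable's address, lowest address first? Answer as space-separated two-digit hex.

AC C8

44232 in hexadecimal, padded to 16 bits, is 0xACC8.
Split into bytes (most-significant first): AC C8.
Big-endian: lowest address holds the most-significant byte.
So the memory order matches the most-significant-first order: AC C8.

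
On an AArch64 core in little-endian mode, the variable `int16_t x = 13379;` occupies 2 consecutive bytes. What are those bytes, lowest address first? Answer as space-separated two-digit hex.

13379 in hexadecimal, padded to 16 bits, is 0x3443.
Split into bytes (most-significant first): 34 43.
Little-endian: lowest address holds the least-significant byte.
So at ascending addresses the bytes are 43 34.

43 34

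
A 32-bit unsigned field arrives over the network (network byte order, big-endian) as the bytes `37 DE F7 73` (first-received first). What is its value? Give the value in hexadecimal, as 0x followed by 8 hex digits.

In big-endian order the high byte comes first in memory.
The bytes are already most-significant first: 0x37DEF773.

0x37DEF773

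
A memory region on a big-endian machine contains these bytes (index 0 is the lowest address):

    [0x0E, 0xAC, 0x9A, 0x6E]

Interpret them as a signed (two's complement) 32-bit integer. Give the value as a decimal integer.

Big-endian: lowest address holds the most-significant byte.
The bytes are already most-significant first: 0x0EAC9A6E.
0x0EAC9A6E = 246192750.

246192750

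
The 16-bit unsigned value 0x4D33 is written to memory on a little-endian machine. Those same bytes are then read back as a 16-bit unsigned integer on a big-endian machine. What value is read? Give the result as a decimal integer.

Stored little-endian, the bytes at ascending addresses are 33 4D.
Read back as big-endian, the last byte is least significant, giving 0x334D.
0x334D = 13133.

13133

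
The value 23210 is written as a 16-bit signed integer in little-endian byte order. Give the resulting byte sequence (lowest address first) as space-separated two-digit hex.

23210 in hexadecimal, padded to 16 bits, is 0x5AAA.
Split into bytes (most-significant first): 5A AA.
In little-endian order the low byte comes first in memory.
So at ascending addresses the bytes are AA 5A.

AA 5A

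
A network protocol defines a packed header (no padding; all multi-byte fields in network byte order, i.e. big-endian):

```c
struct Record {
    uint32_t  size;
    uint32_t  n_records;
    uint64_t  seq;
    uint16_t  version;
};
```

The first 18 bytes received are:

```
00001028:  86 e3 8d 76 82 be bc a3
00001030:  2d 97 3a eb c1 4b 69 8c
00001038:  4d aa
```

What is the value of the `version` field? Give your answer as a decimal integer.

`version` follows `size` (4 B), `n_records` (4 B), `seq` (8 B), so it starts at offset 4 + 4 + 8 = 16 and occupies 2 bytes.
Bytes at offsets 16..17: 4D AA.
Big-endian: lowest address holds the most-significant byte.
The bytes are already most-significant first: 0x4DAA.
0x4DAA = 19882.

19882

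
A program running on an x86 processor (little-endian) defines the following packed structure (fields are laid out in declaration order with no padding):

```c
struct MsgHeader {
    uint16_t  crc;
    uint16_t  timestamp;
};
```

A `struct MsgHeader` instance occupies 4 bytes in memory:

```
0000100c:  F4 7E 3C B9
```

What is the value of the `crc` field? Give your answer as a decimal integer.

`crc` is the first field, at byte offset 0, occupying 2 bytes.
Bytes at offsets 0..1: F4 7E.
Little-endian stores the least-significant byte at the lowest address.
Reassemble most-significant byte first: 7E F4 → 0x7EF4.
0x7EF4 = 32500.

32500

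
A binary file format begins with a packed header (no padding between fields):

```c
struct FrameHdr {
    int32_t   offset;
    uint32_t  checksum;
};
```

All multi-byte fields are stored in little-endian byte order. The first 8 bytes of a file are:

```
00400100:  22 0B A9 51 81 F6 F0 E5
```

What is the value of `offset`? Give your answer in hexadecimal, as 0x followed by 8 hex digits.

`offset` is the first field, at byte offset 0, occupying 4 bytes.
Bytes at offsets 0..3: 22 0B A9 51.
Little-endian stores the least-significant byte at the lowest address.
Reassemble most-significant byte first: 51 A9 0B 22 → 0x51A90B22.

0x51A90B22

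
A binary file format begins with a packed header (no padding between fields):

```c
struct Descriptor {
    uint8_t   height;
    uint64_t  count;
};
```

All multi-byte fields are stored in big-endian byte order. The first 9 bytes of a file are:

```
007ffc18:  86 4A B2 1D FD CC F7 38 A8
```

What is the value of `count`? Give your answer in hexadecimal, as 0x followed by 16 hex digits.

`count` follows `height` (1 byte), so it starts at byte offset 1 and occupies 8 bytes.
Bytes at offsets 1..8: 4A B2 1D FD CC F7 38 A8.
In big-endian order the high byte comes first in memory.
The bytes are already most-significant first: 0x4AB21DFDCCF738A8.

0x4AB21DFDCCF738A8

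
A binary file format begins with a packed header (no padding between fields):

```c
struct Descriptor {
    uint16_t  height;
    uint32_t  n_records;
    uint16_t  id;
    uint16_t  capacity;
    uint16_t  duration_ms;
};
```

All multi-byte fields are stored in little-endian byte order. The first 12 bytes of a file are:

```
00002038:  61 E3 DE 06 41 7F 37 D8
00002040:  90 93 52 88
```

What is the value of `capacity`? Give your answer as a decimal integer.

37776

`capacity` follows `height` (2 B), `n_records` (4 B), `id` (2 B), so it starts at offset 2 + 4 + 2 = 8 and occupies 2 bytes.
Bytes at offsets 8..9: 90 93.
Little-endian stores the least-significant byte at the lowest address.
Reassemble most-significant byte first: 93 90 → 0x9390.
0x9390 = 37776.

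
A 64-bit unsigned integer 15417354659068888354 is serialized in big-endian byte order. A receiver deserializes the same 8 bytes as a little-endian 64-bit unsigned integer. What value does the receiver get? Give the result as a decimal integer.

2505412849538627029

15417354659068888354 in 64-bit hexadecimal is 0xD5F57260B603C522.
Stored big-endian, the bytes at ascending addresses are D5 F5 72 60 B6 03 C5 22.
Read back as little-endian, the first byte is least significant, giving 0x22C503B66072F5D5.
0x22C503B66072F5D5 = 2505412849538627029.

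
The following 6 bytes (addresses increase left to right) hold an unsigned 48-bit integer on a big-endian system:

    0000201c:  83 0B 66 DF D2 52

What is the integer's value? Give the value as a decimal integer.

144084993823314

Big-endian: lowest address holds the most-significant byte.
The bytes are already most-significant first: 0x830B66DFD252.
0x830B66DFD252 = 144084993823314.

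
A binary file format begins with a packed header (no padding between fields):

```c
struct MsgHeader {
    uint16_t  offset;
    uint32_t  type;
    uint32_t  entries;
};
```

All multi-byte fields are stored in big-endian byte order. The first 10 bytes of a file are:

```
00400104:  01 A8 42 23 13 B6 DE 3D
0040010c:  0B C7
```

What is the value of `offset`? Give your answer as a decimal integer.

`offset` is the first field, at byte offset 0, occupying 2 bytes.
Bytes at offsets 0..1: 01 A8.
In big-endian order the high byte comes first in memory.
The bytes are already most-significant first: 0x01A8.
0x01A8 = 424.

424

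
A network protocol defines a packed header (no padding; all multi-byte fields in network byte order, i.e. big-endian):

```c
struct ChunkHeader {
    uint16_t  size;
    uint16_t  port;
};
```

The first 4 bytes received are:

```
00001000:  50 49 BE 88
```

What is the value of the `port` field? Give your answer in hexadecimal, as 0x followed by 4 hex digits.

0xBE88

`port` follows `size` (2 bytes), so it starts at byte offset 2 and occupies 2 bytes.
Bytes at offsets 2..3: BE 88.
Big-endian stores the most-significant byte at the lowest address.
The bytes are already most-significant first: 0xBE88.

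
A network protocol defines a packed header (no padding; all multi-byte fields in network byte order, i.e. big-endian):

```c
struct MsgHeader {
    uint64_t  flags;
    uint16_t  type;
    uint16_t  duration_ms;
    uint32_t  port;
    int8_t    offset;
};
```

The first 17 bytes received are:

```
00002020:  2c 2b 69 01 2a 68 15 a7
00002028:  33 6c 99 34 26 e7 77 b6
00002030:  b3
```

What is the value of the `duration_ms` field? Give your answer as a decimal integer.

39220

`duration_ms` follows `flags` (8 B), `type` (2 B), so it starts at offset 8 + 2 = 10 and occupies 2 bytes.
Bytes at offsets 10..11: 99 34.
Big-endian: lowest address holds the most-significant byte.
The bytes are already most-significant first: 0x9934.
0x9934 = 39220.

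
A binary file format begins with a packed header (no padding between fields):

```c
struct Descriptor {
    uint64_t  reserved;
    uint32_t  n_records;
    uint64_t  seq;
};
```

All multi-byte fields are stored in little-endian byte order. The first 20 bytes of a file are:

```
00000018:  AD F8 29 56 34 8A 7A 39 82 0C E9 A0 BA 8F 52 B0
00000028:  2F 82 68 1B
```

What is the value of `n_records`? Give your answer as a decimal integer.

`n_records` follows `reserved` (8 bytes), so it starts at byte offset 8 and occupies 4 bytes.
Bytes at offsets 8..11: 82 0C E9 A0.
Little-endian stores the least-significant byte at the lowest address.
Reassemble most-significant byte first: A0 E9 0C 82 → 0xA0E90C82.
0xA0E90C82 = 2699627650.

2699627650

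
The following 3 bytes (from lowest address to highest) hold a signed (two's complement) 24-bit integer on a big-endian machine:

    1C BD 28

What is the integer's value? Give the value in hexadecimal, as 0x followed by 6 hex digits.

Big-endian stores the most-significant byte at the lowest address.
The bytes are already most-significant first: 0x1CBD28.

0x1CBD28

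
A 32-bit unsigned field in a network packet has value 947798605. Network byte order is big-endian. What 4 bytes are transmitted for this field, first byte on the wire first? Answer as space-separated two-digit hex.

947798605 in hexadecimal, padded to 32 bits, is 0x387E424D.
Split into bytes (most-significant first): 38 7E 42 4D.
Big-endian: lowest address holds the most-significant byte.
So the memory order matches the most-significant-first order: 38 7E 42 4D.

38 7E 42 4D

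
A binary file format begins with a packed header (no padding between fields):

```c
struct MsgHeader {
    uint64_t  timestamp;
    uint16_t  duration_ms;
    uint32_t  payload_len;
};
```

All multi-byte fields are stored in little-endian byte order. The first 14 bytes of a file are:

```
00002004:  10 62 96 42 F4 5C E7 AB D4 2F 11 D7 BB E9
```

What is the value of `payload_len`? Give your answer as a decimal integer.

`payload_len` follows `timestamp` (8 B), `duration_ms` (2 B), so it starts at offset 8 + 2 = 10 and occupies 4 bytes.
Bytes at offsets 10..13: 11 D7 BB E9.
In little-endian order the low byte comes first in memory.
Reassemble most-significant byte first: E9 BB D7 11 → 0xE9BBD711.
0xE9BBD711 = 3921401617.

3921401617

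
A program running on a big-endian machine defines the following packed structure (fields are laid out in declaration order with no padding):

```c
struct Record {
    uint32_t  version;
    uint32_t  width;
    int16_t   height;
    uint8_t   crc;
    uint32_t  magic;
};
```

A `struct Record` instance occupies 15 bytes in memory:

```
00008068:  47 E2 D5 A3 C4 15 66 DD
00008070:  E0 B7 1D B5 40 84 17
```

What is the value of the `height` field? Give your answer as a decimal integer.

`height` follows `version` (4 B), `width` (4 B), so it starts at offset 4 + 4 = 8 and occupies 2 bytes.
Bytes at offsets 8..9: E0 B7.
In big-endian order the high byte comes first in memory.
The bytes are already most-significant first: 0xE0B7.
Top bit is set, so as a signed 16-bit value this is 0xE0B7 − 2^16 = -8009.

-8009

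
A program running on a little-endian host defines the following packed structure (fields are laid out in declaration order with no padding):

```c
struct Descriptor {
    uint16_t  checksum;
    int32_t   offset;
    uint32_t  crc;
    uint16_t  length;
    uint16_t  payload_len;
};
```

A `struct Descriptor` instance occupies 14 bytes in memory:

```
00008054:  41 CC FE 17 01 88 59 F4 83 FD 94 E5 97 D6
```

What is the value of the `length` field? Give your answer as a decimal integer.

`length` follows `checksum` (2 B), `offset` (4 B), `crc` (4 B), so it starts at offset 2 + 4 + 4 = 10 and occupies 2 bytes.
Bytes at offsets 10..11: 94 E5.
Little-endian stores the least-significant byte at the lowest address.
Reassemble most-significant byte first: E5 94 → 0xE594.
0xE594 = 58772.

58772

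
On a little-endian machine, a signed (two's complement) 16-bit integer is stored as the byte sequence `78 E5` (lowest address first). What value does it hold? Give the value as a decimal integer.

-6792

Little-endian stores the least-significant byte at the lowest address.
Reassemble most-significant byte first: E5 78 → 0xE578.
Top bit is set, so as a signed 16-bit value this is 0xE578 − 2^16 = -6792.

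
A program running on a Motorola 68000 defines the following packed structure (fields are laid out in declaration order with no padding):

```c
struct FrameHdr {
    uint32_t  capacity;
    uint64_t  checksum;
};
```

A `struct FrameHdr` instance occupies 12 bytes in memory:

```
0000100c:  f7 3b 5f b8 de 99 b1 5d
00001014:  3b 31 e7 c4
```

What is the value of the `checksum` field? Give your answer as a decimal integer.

`checksum` follows `capacity` (4 bytes), so it starts at byte offset 4 and occupies 8 bytes.
Bytes at offsets 4..11: DE 99 B1 5D 3B 31 E7 C4.
In big-endian order the high byte comes first in memory.
The bytes are already most-significant first: 0xDE99B15D3B31E7C4.
0xDE99B15D3B31E7C4 = 16040046561839933380.

16040046561839933380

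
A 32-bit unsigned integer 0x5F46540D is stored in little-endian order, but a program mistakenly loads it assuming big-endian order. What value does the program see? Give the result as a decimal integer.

223626847

Stored little-endian, the bytes at ascending addresses are 0D 54 46 5F.
Read back as big-endian, the last byte is least significant, giving 0x0D54465F.
0x0D54465F = 223626847.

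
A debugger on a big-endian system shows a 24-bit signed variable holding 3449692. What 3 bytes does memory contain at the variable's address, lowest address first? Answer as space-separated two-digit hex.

3449692 in hexadecimal, padded to 24 bits, is 0x34A35C.
Split into bytes (most-significant first): 34 A3 5C.
In big-endian order the high byte comes first in memory.
So the memory order matches the most-significant-first order: 34 A3 5C.

34 A3 5C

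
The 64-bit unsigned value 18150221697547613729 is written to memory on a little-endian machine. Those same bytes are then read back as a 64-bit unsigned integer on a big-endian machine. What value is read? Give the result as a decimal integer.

2429385563662115579

18150221697547613729 in 64-bit hexadecimal is 0xFBE28A784CE9B621.
Stored little-endian, the bytes at ascending addresses are 21 B6 E9 4C 78 8A E2 FB.
Read back as big-endian, the last byte is least significant, giving 0x21B6E94C788AE2FB.
0x21B6E94C788AE2FB = 2429385563662115579.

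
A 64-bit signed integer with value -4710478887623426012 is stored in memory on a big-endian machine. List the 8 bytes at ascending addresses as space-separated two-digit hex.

BE A1 04 68 AD 3A 80 24

Two's complement of -4710478887623426012 in 64 bits: 4710478887623426012 = 0x415EFB9752C57FDC; invert → 0xBEA10468AD3A8023; add 1 → 0xBEA10468AD3A8024.
Split into bytes (most-significant first): BE A1 04 68 AD 3A 80 24.
In big-endian order the high byte comes first in memory.
So the memory order matches the most-significant-first order: BE A1 04 68 AD 3A 80 24.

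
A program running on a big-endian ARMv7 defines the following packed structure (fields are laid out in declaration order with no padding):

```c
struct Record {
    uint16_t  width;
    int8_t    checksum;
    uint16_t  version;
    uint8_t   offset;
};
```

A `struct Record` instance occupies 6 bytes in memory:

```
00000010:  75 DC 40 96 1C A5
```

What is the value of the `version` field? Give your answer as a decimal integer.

38428

`version` follows `width` (2 B), `checksum` (1 B), so it starts at offset 2 + 1 = 3 and occupies 2 bytes.
Bytes at offsets 3..4: 96 1C.
Big-endian: lowest address holds the most-significant byte.
The bytes are already most-significant first: 0x961C.
0x961C = 38428.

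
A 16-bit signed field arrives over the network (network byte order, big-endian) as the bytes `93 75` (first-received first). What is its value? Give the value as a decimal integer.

In big-endian order the high byte comes first in memory.
The bytes are already most-significant first: 0x9375.
Top bit is set, so as a signed 16-bit value this is 0x9375 − 2^16 = -27787.

-27787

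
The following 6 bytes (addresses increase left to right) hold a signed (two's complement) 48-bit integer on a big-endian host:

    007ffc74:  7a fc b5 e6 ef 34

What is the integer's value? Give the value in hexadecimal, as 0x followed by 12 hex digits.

0x7AFCB5E6EF34

Big-endian stores the most-significant byte at the lowest address.
The bytes are already most-significant first: 0x7AFCB5E6EF34.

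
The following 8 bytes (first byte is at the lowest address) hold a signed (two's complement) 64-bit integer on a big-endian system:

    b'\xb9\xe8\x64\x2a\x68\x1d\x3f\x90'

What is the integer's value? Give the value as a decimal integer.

-5050676848797859952

Big-endian stores the most-significant byte at the lowest address.
The bytes are already most-significant first: 0xB9E8642A681D3F90.
Top bit is set, so as a signed 64-bit value this is 0xB9E8642A681D3F90 − 2^64 = -5050676848797859952.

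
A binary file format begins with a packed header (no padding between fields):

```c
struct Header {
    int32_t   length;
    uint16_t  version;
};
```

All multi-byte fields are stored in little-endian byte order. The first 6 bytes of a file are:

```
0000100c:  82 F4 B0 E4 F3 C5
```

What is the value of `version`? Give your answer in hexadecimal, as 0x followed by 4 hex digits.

0xC5F3

`version` follows `length` (4 bytes), so it starts at byte offset 4 and occupies 2 bytes.
Bytes at offsets 4..5: F3 C5.
Little-endian: lowest address holds the least-significant byte.
Reassemble most-significant byte first: C5 F3 → 0xC5F3.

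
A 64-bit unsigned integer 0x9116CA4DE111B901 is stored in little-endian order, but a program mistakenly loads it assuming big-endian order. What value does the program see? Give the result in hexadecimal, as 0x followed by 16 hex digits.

0x01B911E14DCA1691

Stored little-endian, the bytes at ascending addresses are 01 B9 11 E1 4D CA 16 91.
Read back as big-endian, the last byte is least significant, giving 0x01B911E14DCA1691.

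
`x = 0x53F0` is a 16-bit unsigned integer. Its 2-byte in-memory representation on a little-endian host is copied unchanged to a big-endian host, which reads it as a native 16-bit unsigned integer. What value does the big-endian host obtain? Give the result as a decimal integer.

Stored little-endian, the bytes at ascending addresses are F0 53.
Read back as big-endian, the last byte is least significant, giving 0xF053.
0xF053 = 61523.

61523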